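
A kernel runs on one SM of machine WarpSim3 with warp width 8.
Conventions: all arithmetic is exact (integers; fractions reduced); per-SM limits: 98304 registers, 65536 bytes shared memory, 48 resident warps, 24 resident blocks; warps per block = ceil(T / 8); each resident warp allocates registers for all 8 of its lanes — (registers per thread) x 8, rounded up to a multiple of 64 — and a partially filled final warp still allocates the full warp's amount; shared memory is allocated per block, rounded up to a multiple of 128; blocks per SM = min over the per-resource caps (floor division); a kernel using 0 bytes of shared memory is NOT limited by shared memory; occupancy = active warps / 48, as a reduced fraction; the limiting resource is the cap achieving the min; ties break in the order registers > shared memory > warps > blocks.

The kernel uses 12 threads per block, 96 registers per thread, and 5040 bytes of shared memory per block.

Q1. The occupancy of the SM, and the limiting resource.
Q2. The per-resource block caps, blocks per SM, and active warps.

Answer: occupancy 1/2, limited by shared memory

registers: 64 blocks
shared memory: 12 blocks
warps: 24 blocks
blocks: 24 blocks

Answer: 12 blocks, 24 active warps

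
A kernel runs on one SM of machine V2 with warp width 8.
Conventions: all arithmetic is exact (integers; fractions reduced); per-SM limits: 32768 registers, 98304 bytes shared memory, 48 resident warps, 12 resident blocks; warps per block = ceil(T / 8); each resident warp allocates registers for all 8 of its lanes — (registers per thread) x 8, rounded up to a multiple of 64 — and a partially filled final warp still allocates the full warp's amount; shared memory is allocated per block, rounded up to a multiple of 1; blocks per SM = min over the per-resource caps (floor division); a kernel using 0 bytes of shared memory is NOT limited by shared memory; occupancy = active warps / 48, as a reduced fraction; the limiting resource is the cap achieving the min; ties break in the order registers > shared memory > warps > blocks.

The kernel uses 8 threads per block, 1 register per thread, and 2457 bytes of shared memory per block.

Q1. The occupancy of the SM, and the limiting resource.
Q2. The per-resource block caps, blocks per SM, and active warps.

Answer: occupancy 1/4, limited by blocks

registers: 512 blocks
shared memory: 40 blocks
warps: 48 blocks
blocks: 12 blocks

Answer: 12 blocks, 12 active warps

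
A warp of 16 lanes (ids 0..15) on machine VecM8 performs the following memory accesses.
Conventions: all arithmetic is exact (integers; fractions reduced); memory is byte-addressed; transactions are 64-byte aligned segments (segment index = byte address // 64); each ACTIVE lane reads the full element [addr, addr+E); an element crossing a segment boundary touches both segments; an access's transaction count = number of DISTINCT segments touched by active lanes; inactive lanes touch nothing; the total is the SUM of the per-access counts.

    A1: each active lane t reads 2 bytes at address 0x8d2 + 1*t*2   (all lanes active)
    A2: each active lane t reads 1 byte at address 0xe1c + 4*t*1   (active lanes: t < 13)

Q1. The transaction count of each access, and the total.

A1: 1 transaction
A2: 2 transactions

Answer: 1,2; total 3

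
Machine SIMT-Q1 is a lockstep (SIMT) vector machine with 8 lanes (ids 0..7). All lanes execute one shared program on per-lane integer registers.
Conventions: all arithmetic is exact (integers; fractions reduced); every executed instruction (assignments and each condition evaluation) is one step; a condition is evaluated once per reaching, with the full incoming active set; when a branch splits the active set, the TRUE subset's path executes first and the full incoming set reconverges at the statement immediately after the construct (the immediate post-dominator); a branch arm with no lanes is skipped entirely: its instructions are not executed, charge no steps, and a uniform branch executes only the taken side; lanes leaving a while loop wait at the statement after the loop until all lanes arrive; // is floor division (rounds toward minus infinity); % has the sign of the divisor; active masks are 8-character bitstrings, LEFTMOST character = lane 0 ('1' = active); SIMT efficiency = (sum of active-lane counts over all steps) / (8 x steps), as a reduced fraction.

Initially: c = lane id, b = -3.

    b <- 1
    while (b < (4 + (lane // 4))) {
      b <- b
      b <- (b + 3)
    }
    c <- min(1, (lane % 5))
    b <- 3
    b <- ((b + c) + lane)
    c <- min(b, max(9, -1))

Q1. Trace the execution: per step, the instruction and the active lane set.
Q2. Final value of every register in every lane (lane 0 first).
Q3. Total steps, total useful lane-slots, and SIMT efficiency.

step 0: b <- 1                       11111111
step 1: eval (b < (4 + (lane // 4))) 11111111
step 2: b <- b                       11111111
step 3: b <- (b + 3)                 11111111
step 4: eval (b < (4 + (lane // 4))) 11111111
step 5: b <- b                       00001111
step 6: b <- (b + 3)                 00001111
step 7: eval (b < (4 + (lane // 4))) 00001111
step 8: c <- min(1, (lane % 5))      11111111
step 9: b <- 3                       11111111
step 10: b <- ((b + c) + lane)        11111111
step 11: c <- min(b, max(9, -1))      11111111

Answer: 12 steps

c: 3,5,6,7,8,8,9,9
b: 3,5,6,7,8,8,10,11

steps = 12; useful = 84; efficiency = 84/96 = 7/8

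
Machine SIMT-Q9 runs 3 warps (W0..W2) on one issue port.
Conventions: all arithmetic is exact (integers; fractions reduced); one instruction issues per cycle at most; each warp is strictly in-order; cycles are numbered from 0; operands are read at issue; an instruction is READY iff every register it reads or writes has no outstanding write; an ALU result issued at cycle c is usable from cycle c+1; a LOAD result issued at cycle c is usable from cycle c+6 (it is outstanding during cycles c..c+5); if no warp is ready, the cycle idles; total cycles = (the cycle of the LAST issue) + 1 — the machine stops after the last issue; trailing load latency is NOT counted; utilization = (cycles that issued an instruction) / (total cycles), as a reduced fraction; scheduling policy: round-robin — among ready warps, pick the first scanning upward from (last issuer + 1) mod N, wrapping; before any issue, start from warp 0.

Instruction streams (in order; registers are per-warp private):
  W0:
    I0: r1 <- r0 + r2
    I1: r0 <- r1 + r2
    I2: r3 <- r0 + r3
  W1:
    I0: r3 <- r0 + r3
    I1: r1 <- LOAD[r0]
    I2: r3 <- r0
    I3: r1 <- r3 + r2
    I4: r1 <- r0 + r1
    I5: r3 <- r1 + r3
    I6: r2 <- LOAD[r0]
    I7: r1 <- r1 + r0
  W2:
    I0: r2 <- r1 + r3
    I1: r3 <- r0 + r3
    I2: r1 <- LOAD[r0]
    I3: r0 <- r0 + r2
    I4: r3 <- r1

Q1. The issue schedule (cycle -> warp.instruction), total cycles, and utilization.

cycle 0: W0.I0
cycle 1: W1.I0
cycle 2: W2.I0
cycle 3: W0.I1
cycle 4: W1.I1
cycle 5: W2.I1
cycle 6: W0.I2
cycle 7: W1.I2
cycle 8: W2.I2
cycle 9: W2.I3
cycle 10: W1.I3
cycle 11: W1.I4
cycle 12: W1.I5
cycle 13: W1.I6
cycle 14: W2.I4
cycle 15: W1.I7

Answer: 16 cycles, utilization 1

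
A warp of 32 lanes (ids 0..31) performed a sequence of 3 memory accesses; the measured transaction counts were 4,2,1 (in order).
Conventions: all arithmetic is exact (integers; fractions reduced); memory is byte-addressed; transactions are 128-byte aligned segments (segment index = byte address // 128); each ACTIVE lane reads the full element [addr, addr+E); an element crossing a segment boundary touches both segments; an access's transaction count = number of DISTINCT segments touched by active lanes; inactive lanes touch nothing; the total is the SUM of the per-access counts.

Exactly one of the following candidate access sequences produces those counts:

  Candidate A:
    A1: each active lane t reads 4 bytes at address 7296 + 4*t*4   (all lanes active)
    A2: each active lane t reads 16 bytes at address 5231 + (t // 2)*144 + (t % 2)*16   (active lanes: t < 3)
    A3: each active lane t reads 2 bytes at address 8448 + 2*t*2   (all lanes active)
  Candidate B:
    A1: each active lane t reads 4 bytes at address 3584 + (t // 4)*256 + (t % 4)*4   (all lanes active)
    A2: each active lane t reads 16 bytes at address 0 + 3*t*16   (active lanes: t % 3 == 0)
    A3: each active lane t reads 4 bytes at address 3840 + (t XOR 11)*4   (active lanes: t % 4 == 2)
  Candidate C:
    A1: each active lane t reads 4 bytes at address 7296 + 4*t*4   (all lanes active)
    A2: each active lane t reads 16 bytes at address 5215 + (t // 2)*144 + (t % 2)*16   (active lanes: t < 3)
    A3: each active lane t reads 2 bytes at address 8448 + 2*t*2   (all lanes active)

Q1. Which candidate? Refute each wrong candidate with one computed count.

A: A2 gives 3 transactions, not 2
B: A1 gives 8 transactions, not 4
C: all counts match (4,2,1)

Answer: C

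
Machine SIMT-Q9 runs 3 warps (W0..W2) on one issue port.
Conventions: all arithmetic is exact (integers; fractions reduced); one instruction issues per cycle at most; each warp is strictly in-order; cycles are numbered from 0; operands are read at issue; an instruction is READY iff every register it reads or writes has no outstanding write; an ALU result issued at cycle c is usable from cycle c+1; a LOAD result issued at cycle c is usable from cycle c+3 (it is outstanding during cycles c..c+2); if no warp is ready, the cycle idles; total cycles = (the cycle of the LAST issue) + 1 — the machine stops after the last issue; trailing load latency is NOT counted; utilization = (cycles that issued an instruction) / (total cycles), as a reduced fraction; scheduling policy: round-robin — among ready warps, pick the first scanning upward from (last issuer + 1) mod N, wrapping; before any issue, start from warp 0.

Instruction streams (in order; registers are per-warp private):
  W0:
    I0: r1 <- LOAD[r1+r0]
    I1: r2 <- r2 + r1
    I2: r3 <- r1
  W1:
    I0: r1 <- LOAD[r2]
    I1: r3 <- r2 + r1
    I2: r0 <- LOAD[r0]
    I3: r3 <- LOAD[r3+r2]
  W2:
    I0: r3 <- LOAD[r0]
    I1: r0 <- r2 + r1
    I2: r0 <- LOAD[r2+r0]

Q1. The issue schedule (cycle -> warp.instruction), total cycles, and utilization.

cycle 0: W0.I0
cycle 1: W1.I0
cycle 2: W2.I0
cycle 3: W0.I1
cycle 4: W1.I1
cycle 5: W2.I1
cycle 6: W0.I2
cycle 7: W1.I2
cycle 8: W2.I2
cycle 9: W1.I3

Answer: 10 cycles, utilization 1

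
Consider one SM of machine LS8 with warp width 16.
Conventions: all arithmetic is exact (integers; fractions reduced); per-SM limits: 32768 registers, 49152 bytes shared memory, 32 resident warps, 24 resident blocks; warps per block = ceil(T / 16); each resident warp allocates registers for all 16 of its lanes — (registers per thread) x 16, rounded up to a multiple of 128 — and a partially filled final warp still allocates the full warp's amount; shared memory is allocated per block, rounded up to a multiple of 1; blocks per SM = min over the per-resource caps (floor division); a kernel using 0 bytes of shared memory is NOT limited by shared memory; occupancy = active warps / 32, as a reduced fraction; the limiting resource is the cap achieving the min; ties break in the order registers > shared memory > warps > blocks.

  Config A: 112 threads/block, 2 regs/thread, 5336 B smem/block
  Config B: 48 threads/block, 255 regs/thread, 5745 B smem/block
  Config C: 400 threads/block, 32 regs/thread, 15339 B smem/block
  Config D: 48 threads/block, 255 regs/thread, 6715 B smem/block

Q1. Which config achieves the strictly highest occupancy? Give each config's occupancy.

occupancies: A 7/8, B 3/16, C 25/32, D 3/16

Answer: A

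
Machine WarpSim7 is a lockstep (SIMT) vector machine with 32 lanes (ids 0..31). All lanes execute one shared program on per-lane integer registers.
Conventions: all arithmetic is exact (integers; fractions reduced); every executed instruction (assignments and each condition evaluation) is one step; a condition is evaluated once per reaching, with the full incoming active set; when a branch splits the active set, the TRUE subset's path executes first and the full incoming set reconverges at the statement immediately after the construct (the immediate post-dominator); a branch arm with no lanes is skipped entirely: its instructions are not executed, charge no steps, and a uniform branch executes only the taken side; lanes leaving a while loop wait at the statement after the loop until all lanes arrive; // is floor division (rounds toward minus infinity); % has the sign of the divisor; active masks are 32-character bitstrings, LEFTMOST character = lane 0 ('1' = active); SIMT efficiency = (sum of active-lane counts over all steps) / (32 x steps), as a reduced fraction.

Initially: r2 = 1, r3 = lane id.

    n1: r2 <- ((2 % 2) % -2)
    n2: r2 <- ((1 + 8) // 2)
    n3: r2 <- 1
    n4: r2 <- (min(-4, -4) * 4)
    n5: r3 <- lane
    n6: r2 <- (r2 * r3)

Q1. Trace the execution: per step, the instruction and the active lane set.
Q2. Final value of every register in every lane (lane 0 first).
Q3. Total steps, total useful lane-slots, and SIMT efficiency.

step 0: r2 <- ((2 % 2) % -2)         11111111111111111111111111111111
step 1: r2 <- ((1 + 8) // 2)         11111111111111111111111111111111
step 2: r2 <- 1                      11111111111111111111111111111111
step 3: r2 <- (min(-4, -4) * 4)      11111111111111111111111111111111
step 4: r3 <- lane                   11111111111111111111111111111111
step 5: r2 <- (r2 * r3)              11111111111111111111111111111111

Answer: 6 steps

r2: 0,-16,-32,-48,-64,-80,-96,-112,-128,-144,-160,-176,-192,-208,-224,-240,-256,-272,-288,-304,-320,-336,-352,-368,-384,-400,-416,-432,-448,-464,-480,-496
r3: 0,1,2,3,4,5,6,7,8,9,10,11,12,13,14,15,16,17,18,19,20,21,22,23,24,25,26,27,28,29,30,31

steps = 6; useful = 192; efficiency = 192/192 = 1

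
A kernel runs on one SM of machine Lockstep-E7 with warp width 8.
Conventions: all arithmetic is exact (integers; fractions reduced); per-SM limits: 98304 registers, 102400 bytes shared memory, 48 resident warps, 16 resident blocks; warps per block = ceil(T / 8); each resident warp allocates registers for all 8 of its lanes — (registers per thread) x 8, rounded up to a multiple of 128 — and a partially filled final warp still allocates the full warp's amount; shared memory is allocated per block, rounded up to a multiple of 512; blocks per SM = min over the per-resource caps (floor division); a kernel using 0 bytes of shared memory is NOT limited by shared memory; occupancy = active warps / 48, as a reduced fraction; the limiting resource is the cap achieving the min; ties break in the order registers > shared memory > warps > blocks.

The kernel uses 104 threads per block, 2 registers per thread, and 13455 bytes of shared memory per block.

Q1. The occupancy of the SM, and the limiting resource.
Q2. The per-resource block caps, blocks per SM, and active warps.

Answer: occupancy 13/16, limited by warps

registers: 59 blocks
shared memory: 7 blocks
warps: 3 blocks
blocks: 16 blocks

Answer: 3 blocks, 39 active warps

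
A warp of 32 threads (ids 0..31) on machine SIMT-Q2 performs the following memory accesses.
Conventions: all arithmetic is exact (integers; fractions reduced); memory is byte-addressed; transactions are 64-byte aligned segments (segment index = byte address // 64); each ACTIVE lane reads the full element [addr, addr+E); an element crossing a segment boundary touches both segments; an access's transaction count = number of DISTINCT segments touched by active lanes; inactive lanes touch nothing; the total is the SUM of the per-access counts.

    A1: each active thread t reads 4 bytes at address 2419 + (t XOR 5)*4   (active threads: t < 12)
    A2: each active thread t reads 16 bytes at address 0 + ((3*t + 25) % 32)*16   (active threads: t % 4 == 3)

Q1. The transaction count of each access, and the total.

A1: 2 transactions
A2: 8 transactions

Answer: 2,8; total 10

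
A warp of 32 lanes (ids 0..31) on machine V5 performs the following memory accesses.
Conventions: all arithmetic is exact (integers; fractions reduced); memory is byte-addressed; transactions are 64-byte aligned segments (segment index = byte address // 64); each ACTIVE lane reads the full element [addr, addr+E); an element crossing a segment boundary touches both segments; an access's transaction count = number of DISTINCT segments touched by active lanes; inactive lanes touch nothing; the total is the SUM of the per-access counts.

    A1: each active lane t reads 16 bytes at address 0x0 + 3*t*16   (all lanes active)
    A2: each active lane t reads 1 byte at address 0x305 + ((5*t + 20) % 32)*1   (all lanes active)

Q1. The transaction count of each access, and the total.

A1: 24 transactions
A2: 1 transaction

Answer: 24,1; total 25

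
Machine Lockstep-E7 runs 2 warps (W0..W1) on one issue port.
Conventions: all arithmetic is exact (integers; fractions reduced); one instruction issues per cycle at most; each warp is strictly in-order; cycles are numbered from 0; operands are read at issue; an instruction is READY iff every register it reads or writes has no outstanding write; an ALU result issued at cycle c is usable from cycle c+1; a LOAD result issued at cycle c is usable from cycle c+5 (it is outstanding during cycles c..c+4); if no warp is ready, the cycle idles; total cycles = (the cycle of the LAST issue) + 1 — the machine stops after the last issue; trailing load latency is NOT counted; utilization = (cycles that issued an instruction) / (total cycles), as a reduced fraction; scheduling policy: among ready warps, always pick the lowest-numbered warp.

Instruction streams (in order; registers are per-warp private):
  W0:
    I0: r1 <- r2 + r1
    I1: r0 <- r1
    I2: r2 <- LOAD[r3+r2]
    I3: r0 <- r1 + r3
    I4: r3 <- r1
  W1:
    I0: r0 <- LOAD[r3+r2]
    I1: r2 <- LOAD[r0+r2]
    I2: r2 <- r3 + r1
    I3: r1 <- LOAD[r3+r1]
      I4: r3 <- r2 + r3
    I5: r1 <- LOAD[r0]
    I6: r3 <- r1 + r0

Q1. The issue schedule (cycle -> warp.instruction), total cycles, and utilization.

cycle 0: W0.I0
cycle 1: W0.I1
cycle 2: W0.I2
cycle 3: W0.I3
cycle 4: W0.I4
cycle 5: W1.I0
cycle 6: idle
cycle 7: idle
cycle 8: idle
cycle 9: idle
cycle 10: W1.I1
cycle 11: idle
cycle 12: idle
cycle 13: idle
cycle 14: idle
cycle 15: W1.I2
cycle 16: W1.I3
cycle 17: W1.I4
cycle 18: idle
cycle 19: idle
cycle 20: idle
cycle 21: W1.I5
cycle 22: idle
cycle 23: idle
cycle 24: idle
cycle 25: idle
cycle 26: W1.I6

Answer: 27 cycles, utilization 4/9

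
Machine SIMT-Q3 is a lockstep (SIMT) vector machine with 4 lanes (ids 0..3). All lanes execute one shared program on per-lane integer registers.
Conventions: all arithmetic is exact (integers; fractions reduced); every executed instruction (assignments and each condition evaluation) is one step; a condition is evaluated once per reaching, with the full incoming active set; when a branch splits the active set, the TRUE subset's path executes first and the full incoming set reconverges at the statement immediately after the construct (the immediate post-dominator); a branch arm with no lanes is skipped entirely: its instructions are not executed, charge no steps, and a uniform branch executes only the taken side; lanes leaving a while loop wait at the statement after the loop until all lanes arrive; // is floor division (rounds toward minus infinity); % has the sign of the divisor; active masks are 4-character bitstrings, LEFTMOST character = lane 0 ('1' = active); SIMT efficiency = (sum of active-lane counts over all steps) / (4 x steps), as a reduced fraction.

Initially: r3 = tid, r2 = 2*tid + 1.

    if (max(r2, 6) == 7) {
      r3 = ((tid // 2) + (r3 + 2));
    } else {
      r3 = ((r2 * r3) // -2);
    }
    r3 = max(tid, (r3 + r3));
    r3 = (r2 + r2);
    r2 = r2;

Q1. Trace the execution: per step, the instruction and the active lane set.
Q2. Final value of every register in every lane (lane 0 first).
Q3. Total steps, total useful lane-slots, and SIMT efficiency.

step 0: eval (max(r2, 6) == 7)       1111
step 1: r3 <- ((tid // 2) + (r3 + 2)) 0001
step 2: r3 <- ((r2 * r3) // -2)      1110
step 3: r3 <- max(tid, (r3 + r3))    1111
step 4: r3 <- (r2 + r2)              1111
step 5: r2 <- r2                     1111

Answer: 6 steps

r3: 2,6,10,14
r2: 1,3,5,7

steps = 6; useful = 20; efficiency = 20/24 = 5/6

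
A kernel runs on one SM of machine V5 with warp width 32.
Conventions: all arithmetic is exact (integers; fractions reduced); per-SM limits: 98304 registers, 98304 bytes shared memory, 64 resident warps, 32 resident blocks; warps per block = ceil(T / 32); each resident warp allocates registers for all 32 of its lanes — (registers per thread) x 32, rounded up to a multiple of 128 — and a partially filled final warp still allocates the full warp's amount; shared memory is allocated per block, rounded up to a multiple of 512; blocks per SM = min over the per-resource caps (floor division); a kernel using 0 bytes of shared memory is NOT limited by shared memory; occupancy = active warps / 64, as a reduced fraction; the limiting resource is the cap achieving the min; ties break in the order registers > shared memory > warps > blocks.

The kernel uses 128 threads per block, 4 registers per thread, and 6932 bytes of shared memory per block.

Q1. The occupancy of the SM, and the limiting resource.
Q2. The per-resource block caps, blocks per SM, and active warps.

Answer: occupancy 13/16, limited by shared memory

registers: 192 blocks
shared memory: 13 blocks
warps: 16 blocks
blocks: 32 blocks

Answer: 13 blocks, 52 active warps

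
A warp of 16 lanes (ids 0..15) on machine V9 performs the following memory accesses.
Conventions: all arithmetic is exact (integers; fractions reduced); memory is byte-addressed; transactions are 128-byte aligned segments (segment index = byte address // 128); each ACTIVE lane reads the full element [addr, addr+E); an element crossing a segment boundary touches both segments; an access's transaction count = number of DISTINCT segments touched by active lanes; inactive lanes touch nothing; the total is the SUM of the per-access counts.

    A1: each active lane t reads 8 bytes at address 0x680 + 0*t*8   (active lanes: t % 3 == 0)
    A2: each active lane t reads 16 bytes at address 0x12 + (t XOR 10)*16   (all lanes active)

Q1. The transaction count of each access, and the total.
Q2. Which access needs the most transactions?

A1: 1 transaction
A2: 3 transactions

Answer: 1,3; total 4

Answer: A2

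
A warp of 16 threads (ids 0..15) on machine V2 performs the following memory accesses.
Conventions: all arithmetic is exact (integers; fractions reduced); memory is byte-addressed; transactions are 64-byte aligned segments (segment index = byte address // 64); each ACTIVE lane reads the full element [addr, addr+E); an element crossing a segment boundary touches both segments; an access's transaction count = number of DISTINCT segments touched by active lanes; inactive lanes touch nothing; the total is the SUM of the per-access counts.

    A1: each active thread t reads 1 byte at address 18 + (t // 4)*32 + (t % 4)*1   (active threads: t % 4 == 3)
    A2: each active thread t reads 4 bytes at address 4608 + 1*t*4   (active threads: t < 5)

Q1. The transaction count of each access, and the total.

A1: 2 transactions
A2: 1 transaction

Answer: 2,1; total 3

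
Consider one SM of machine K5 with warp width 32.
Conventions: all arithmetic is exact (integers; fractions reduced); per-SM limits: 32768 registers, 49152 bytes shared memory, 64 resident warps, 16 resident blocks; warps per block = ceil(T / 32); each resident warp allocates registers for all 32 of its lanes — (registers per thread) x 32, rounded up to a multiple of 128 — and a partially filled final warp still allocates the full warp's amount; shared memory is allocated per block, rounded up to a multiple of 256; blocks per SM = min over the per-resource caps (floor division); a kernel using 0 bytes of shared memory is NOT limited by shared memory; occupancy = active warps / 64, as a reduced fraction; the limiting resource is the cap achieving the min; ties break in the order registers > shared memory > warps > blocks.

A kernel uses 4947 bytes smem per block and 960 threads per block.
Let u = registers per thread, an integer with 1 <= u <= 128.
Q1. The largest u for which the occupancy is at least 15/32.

Answer: u = 32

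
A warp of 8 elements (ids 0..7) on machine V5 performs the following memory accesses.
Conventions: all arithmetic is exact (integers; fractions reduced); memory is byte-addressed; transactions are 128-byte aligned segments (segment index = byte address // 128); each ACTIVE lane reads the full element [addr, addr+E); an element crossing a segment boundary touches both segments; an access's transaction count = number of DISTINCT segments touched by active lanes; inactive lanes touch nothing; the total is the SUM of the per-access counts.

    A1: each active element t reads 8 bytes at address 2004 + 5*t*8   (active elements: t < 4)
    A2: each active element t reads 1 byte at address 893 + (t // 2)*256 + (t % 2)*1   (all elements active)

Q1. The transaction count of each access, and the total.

A1: 2 transactions
A2: 4 transactions

Answer: 2,4; total 6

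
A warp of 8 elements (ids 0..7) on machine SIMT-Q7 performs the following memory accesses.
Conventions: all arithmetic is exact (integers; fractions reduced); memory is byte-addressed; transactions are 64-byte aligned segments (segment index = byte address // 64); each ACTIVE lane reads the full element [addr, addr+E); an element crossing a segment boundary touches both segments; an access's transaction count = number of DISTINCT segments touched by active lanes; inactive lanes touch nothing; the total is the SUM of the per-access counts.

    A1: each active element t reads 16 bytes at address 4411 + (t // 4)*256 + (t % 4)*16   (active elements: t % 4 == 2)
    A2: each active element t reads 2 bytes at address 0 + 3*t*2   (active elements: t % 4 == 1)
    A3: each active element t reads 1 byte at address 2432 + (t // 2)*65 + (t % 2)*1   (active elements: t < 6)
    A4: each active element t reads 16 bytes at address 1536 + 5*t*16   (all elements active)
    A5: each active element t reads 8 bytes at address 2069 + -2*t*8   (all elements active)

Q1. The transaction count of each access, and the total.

A1: 2 transactions
A2: 1 transaction
A3: 3 transactions
A4: 8 transactions
A5: 3 transactions

Answer: 2,1,3,8,3; total 17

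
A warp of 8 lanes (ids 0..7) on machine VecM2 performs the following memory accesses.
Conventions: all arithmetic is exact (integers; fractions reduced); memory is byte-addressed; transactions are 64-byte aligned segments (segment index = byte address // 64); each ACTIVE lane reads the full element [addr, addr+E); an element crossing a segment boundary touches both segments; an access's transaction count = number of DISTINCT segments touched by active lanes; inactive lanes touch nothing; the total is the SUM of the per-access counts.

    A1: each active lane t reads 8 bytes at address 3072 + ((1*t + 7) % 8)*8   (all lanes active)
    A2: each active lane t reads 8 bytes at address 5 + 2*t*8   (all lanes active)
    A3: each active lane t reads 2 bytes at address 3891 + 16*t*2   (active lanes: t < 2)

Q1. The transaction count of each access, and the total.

A1: 1 transaction
A2: 2 transactions
A3: 2 transactions

Answer: 1,2,2; total 5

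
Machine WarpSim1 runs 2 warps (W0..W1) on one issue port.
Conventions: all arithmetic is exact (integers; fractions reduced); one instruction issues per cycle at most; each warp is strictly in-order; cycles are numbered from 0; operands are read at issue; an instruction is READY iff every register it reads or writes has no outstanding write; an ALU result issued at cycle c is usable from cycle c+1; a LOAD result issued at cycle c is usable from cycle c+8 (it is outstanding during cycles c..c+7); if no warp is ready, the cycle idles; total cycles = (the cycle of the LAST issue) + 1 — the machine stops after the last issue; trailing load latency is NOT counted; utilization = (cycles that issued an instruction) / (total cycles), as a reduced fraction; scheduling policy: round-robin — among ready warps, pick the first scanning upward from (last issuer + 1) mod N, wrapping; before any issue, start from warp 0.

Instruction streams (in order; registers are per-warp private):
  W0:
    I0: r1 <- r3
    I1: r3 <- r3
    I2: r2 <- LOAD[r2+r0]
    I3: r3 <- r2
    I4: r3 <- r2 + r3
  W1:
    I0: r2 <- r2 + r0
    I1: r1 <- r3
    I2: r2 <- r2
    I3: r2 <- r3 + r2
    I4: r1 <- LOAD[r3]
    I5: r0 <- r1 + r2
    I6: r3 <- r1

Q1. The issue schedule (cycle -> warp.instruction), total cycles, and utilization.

cycle 0: W0.I0
cycle 1: W1.I0
cycle 2: W0.I1
cycle 3: W1.I1
cycle 4: W0.I2
cycle 5: W1.I2
cycle 6: W1.I3
cycle 7: W1.I4
cycle 8: idle
cycle 9: idle
cycle 10: idle
cycle 11: idle
cycle 12: W0.I3
cycle 13: W0.I4
cycle 14: idle
cycle 15: W1.I5
cycle 16: W1.I6

Answer: 17 cycles, utilization 12/17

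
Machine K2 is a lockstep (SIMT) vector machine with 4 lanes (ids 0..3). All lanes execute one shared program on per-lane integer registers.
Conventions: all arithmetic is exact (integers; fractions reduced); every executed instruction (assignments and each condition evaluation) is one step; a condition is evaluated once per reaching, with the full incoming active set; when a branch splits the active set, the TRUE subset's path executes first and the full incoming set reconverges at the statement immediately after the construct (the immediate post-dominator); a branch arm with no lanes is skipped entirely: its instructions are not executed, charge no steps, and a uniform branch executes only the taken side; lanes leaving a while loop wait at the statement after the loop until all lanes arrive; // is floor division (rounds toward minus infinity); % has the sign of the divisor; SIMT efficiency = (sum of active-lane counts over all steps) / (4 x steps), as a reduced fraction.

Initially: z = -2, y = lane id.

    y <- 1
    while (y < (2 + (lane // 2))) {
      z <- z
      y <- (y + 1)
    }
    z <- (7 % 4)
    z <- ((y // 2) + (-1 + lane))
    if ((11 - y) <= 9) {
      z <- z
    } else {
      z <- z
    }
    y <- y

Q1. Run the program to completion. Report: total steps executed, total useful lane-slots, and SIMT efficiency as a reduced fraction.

Answer: 13 steps, 46 useful, 23/26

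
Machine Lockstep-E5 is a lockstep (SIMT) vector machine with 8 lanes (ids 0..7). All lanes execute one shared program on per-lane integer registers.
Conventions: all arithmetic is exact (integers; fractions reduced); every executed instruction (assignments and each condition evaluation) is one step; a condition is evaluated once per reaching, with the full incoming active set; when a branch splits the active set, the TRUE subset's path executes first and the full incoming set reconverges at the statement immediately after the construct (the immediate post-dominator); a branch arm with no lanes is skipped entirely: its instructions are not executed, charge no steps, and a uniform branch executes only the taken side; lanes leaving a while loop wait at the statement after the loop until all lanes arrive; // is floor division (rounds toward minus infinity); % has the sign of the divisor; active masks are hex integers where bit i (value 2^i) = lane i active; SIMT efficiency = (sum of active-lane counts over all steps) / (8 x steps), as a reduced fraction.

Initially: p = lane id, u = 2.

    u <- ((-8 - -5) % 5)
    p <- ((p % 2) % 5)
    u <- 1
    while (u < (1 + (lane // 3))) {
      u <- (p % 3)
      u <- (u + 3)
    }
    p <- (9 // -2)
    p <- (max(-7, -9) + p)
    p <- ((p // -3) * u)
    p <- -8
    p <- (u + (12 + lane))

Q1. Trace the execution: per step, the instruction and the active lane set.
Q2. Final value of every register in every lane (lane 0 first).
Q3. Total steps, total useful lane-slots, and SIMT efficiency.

step 0: u <- ((-8 - -5) % 5)         0xff
step 1: p <- ((p % 2) % 5)           0xff
step 2: u <- 1                       0xff
step 3: eval (u < (1 + (lane // 3))) 0xff
step 4: u <- (p % 3)                 0xf8
step 5: u <- (u + 3)                 0xf8
step 6: eval (u < (1 + (lane // 3))) 0xf8
step 7: p <- (9 // -2)               0xff
step 8: p <- (max(-7, -9) + p)       0xff
step 9: p <- ((p // -3) * u)         0xff
step 10: p <- -8                      0xff
step 11: p <- (u + (12 + lane))       0xff

Answer: 12 steps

p: 13,14,15,19,19,21,21,23
u: 1,1,1,4,3,4,3,4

steps = 12; useful = 87; efficiency = 87/96 = 29/32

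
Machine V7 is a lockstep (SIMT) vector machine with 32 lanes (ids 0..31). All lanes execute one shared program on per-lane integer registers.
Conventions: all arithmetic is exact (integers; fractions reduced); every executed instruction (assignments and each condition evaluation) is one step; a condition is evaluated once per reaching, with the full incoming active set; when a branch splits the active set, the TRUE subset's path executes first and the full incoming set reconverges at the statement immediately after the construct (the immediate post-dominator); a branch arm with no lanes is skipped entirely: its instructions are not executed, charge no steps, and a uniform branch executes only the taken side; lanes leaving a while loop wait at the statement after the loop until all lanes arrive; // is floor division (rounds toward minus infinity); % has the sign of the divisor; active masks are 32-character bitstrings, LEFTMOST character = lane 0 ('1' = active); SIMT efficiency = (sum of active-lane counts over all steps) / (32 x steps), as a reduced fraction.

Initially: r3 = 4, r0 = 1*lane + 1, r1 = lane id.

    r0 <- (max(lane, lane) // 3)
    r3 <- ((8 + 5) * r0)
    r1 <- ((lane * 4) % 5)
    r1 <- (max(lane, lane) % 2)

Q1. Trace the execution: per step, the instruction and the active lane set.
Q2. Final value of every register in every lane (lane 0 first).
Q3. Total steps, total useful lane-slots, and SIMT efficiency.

step 0: r0 <- (max(lane, lane) // 3) 11111111111111111111111111111111
step 1: r3 <- ((8 + 5) * r0)         11111111111111111111111111111111
step 2: r1 <- ((lane * 4) % 5)       11111111111111111111111111111111
step 3: r1 <- (max(lane, lane) % 2)  11111111111111111111111111111111

Answer: 4 steps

r3: 0,0,0,13,13,13,26,26,26,39,39,39,52,52,52,65,65,65,78,78,78,91,91,91,104,104,104,117,117,117,130,130
r0: 0,0,0,1,1,1,2,2,2,3,3,3,4,4,4,5,5,5,6,6,6,7,7,7,8,8,8,9,9,9,10,10
r1: 0,1,0,1,0,1,0,1,0,1,0,1,0,1,0,1,0,1,0,1,0,1,0,1,0,1,0,1,0,1,0,1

steps = 4; useful = 128; efficiency = 128/128 = 1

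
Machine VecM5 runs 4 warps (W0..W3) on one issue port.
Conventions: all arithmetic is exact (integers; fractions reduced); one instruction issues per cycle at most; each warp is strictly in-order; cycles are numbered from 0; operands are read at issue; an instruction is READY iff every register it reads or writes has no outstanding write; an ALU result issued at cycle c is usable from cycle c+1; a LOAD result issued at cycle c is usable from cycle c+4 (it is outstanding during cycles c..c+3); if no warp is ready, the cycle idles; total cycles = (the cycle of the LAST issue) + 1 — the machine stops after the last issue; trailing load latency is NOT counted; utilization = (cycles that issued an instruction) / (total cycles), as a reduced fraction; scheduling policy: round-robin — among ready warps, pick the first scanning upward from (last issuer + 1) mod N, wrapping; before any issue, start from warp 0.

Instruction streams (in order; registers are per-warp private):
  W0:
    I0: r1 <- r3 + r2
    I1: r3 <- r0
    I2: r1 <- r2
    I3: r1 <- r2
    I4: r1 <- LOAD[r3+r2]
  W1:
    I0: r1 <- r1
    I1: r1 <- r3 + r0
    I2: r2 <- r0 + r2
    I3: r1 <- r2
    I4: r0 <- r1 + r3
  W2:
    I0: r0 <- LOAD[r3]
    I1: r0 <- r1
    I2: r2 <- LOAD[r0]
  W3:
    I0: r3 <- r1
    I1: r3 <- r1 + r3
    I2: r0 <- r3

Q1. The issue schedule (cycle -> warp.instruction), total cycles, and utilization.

cycle 0: W0.I0
cycle 1: W1.I0
cycle 2: W2.I0
cycle 3: W3.I0
cycle 4: W0.I1
cycle 5: W1.I1
cycle 6: W2.I1
cycle 7: W3.I1
cycle 8: W0.I2
cycle 9: W1.I2
cycle 10: W2.I2
cycle 11: W3.I2
cycle 12: W0.I3
cycle 13: W1.I3
cycle 14: W0.I4
cycle 15: W1.I4

Answer: 16 cycles, utilization 1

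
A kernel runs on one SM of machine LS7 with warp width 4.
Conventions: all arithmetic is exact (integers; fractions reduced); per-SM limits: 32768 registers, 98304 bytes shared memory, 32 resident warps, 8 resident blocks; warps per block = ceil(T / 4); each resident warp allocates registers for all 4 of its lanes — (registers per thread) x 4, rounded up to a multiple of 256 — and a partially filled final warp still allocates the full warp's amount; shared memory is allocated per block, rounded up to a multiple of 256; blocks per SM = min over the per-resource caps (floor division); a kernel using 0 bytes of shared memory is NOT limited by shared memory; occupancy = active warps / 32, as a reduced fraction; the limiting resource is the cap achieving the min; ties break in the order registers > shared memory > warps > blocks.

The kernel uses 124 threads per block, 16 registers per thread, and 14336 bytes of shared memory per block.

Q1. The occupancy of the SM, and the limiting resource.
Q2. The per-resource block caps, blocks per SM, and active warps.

Answer: occupancy 31/32, limited by warps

registers: 4 blocks
shared memory: 6 blocks
warps: 1 block
blocks: 8 blocks

Answer: 1 block, 31 active warps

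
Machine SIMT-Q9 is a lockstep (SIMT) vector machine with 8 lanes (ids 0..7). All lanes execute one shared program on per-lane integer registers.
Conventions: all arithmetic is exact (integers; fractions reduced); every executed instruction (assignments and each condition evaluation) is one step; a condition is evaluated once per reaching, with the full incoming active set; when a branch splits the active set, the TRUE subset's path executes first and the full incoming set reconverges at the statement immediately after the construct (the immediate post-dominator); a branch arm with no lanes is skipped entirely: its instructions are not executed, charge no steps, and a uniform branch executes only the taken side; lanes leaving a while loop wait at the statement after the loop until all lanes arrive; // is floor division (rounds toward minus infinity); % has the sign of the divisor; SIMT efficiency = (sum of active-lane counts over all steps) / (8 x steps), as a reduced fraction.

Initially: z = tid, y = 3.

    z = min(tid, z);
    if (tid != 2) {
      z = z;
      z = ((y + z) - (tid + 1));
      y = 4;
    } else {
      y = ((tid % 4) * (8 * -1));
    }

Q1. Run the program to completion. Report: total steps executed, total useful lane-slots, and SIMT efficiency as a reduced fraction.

Answer: 6 steps, 38 useful, 19/24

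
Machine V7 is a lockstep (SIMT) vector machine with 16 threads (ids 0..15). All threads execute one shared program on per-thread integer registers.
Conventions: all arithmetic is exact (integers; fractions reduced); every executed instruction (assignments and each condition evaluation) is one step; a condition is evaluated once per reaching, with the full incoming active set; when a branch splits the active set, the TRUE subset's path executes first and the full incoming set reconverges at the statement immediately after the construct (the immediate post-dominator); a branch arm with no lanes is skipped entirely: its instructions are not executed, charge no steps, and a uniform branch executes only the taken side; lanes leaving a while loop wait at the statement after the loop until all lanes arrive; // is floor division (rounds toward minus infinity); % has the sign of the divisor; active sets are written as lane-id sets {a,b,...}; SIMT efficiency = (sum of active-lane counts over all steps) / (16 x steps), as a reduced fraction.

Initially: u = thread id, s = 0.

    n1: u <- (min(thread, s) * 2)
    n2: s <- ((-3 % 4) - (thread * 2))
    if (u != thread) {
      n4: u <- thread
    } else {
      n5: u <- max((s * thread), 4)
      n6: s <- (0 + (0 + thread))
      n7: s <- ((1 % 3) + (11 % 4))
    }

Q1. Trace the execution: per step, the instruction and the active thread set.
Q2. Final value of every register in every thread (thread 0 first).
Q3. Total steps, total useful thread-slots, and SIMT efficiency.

step 0: u <- (min(thread, s) * 2)    {0,1,2,3,4,5,6,7,8,9,10,11,12,13,14,15}
step 1: s <- ((-3 % 4) - (thread * 2)) {0,1,2,3,4,5,6,7,8,9,10,11,12,13,14,15}
step 2: eval (u != thread)           {0,1,2,3,4,5,6,7,8,9,10,11,12,13,14,15}
step 3: u <- thread                  {1,2,3,4,5,6,7,8,9,10,11,12,13,14,15}
step 4: u <- max((s * thread), 4)    {0}
step 5: s <- (0 + (0 + thread))      {0}
step 6: s <- ((1 % 3) + (11 % 4))    {0}

Answer: 7 steps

u: 4,1,2,3,4,5,6,7,8,9,10,11,12,13,14,15
s: 4,-1,-3,-5,-7,-9,-11,-13,-15,-17,-19,-21,-23,-25,-27,-29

steps = 7; useful = 66; efficiency = 66/112 = 33/56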